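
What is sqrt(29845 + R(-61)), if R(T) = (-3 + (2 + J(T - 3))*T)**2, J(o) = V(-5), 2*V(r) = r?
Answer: sqrt(122405)/2 ≈ 174.93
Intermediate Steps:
V(r) = r/2
J(o) = -5/2 (J(o) = (1/2)*(-5) = -5/2)
R(T) = (-3 - T/2)**2 (R(T) = (-3 + (2 - 5/2)*T)**2 = (-3 - T/2)**2)
sqrt(29845 + R(-61)) = sqrt(29845 + (6 - 61)**2/4) = sqrt(29845 + (1/4)*(-55)**2) = sqrt(29845 + (1/4)*3025) = sqrt(29845 + 3025/4) = sqrt(122405/4) = sqrt(122405)/2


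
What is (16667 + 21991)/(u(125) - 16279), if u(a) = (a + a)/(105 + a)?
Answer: -444567/187196 ≈ -2.3749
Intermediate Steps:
u(a) = 2*a/(105 + a) (u(a) = (2*a)/(105 + a) = 2*a/(105 + a))
(16667 + 21991)/(u(125) - 16279) = (16667 + 21991)/(2*125/(105 + 125) - 16279) = 38658/(2*125/230 - 16279) = 38658/(2*125*(1/230) - 16279) = 38658/(25/23 - 16279) = 38658/(-374392/23) = 38658*(-23/374392) = -444567/187196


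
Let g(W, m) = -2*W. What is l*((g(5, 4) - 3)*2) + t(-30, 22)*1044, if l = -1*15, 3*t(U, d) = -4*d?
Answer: -30234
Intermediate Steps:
t(U, d) = -4*d/3 (t(U, d) = (-4*d)/3 = -4*d/3)
l = -15
l*((g(5, 4) - 3)*2) + t(-30, 22)*1044 = -15*(-2*5 - 3)*2 - 4/3*22*1044 = -15*(-10 - 3)*2 - 88/3*1044 = -(-195)*2 - 30624 = -15*(-26) - 30624 = 390 - 30624 = -30234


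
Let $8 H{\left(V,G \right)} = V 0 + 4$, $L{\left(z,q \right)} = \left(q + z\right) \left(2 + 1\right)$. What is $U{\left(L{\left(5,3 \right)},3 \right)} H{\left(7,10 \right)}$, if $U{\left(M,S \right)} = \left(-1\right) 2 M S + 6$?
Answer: $-69$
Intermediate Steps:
$L{\left(z,q \right)} = 3 q + 3 z$ ($L{\left(z,q \right)} = \left(q + z\right) 3 = 3 q + 3 z$)
$H{\left(V,G \right)} = \frac{1}{2}$ ($H{\left(V,G \right)} = \frac{V 0 + 4}{8} = \frac{0 + 4}{8} = \frac{1}{8} \cdot 4 = \frac{1}{2}$)
$U{\left(M,S \right)} = 6 - 2 M S$ ($U{\left(M,S \right)} = - 2 M S + 6 = 6 - 2 M S$)
$U{\left(L{\left(5,3 \right)},3 \right)} H{\left(7,10 \right)} = \left(6 - 2 \left(3 \cdot 3 + 3 \cdot 5\right) 3\right) \frac{1}{2} = \left(6 - 2 \left(9 + 15\right) 3\right) \frac{1}{2} = \left(6 - 48 \cdot 3\right) \frac{1}{2} = \left(6 - 144\right) \frac{1}{2} = \left(-138\right) \frac{1}{2} = -69$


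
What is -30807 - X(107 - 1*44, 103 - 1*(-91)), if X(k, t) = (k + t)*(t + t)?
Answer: -130523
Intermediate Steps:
X(k, t) = 2*t*(k + t) (X(k, t) = (k + t)*(2*t) = 2*t*(k + t))
-30807 - X(107 - 1*44, 103 - 1*(-91)) = -30807 - 2*(103 - 1*(-91))*((107 - 1*44) + (103 - 1*(-91))) = -30807 - 2*(103 + 91)*((107 - 44) + (103 + 91)) = -30807 - 2*194*(63 + 194) = -30807 - 2*194*257 = -30807 - 1*99716 = -30807 - 99716 = -130523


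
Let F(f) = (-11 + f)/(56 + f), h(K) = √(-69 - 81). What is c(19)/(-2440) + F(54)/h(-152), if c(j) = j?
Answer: -19/2440 - 43*I*√6/3300 ≈ -0.0077869 - 0.031918*I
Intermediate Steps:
h(K) = 5*I*√6 (h(K) = √(-150) = 5*I*√6)
F(f) = (-11 + f)/(56 + f)
c(19)/(-2440) + F(54)/h(-152) = 19/(-2440) + ((-11 + 54)/(56 + 54))/((5*I*√6)) = 19*(-1/2440) + (43/110)*(-I*√6/30) = -19/2440 + ((1/110)*43)*(-I*√6/30) = -19/2440 + 43*(-I*√6/30)/110 = -19/2440 - 43*I*√6/3300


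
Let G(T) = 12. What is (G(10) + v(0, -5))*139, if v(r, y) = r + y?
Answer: 973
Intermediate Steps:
(G(10) + v(0, -5))*139 = (12 + (0 - 5))*139 = (12 - 5)*139 = 7*139 = 973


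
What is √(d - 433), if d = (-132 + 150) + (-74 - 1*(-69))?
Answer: 2*I*√105 ≈ 20.494*I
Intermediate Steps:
d = 13 (d = 18 + (-74 + 69) = 18 - 5 = 13)
√(d - 433) = √(13 - 433) = √(-420) = 2*I*√105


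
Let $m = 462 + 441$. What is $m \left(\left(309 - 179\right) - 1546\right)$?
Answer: $-1278648$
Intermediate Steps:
$m = 903$
$m \left(\left(309 - 179\right) - 1546\right) = 903 \left(\left(309 - 179\right) - 1546\right) = 903 \left(130 - 1546\right) = 903 \left(-1416\right) = -1278648$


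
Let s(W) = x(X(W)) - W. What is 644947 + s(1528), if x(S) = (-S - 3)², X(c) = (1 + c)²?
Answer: 5465515211755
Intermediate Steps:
x(S) = (-3 - S)²
s(W) = (3 + (1 + W)²)² - W
644947 + s(1528) = 644947 + ((3 + (1 + 1528)²)² - 1*1528) = 644947 + ((3 + 1529²)² - 1528) = 644947 + ((3 + 2337841)² - 1528) = 644947 + (2337844² - 1528) = 644947 + (5465514568336 - 1528) = 644947 + 5465514566808 = 5465515211755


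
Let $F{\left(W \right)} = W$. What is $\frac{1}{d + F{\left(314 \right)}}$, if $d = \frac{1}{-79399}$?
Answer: $\frac{79399}{24931285} \approx 0.0031847$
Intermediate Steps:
$d = - \frac{1}{79399} \approx -1.2595 \cdot 10^{-5}$
$\frac{1}{d + F{\left(314 \right)}} = \frac{1}{- \frac{1}{79399} + 314} = \frac{1}{\frac{24931285}{79399}} = \frac{79399}{24931285}$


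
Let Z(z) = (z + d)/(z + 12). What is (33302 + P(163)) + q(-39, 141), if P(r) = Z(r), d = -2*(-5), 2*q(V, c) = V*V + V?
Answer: 5957698/175 ≈ 34044.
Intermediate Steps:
q(V, c) = V/2 + V²/2 (q(V, c) = (V*V + V)/2 = (V² + V)/2 = (V + V²)/2 = V/2 + V²/2)
d = 10
Z(z) = (10 + z)/(12 + z) (Z(z) = (z + 10)/(z + 12) = (10 + z)/(12 + z))
P(r) = (10 + r)/(12 + r)
(33302 + P(163)) + q(-39, 141) = (33302 + (10 + 163)/(12 + 163)) + (½)*(-39)*(1 - 39) = (33302 + 173/175) + (½)*(-39)*(-38) = (33302 + (1/175)*173) + 741 = (33302 + 173/175) + 741 = 5828023/175 + 741 = 5957698/175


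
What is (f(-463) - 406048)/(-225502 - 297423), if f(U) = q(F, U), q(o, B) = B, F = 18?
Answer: 406511/522925 ≈ 0.77738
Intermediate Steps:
f(U) = U
(f(-463) - 406048)/(-225502 - 297423) = (-463 - 406048)/(-225502 - 297423) = -406511/(-522925) = -406511*(-1/522925) = 406511/522925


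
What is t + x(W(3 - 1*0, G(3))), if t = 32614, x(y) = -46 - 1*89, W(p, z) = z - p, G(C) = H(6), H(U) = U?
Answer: 32479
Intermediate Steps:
G(C) = 6
x(y) = -135 (x(y) = -46 - 89 = -135)
t + x(W(3 - 1*0, G(3))) = 32614 - 135 = 32479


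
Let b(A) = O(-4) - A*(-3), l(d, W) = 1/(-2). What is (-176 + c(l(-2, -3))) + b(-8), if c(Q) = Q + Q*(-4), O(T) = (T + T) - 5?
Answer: -423/2 ≈ -211.50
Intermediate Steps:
l(d, W) = -½
O(T) = -5 + 2*T (O(T) = 2*T - 5 = -5 + 2*T)
b(A) = -13 + 3*A (b(A) = (-5 + 2*(-4)) - A*(-3) = (-5 - 8) - (-3)*A = -13 + 3*A)
c(Q) = -3*Q (c(Q) = Q - 4*Q = -3*Q)
(-176 + c(l(-2, -3))) + b(-8) = (-176 - 3*(-½)) + (-13 + 3*(-8)) = (-176 + 3/2) + (-13 - 24) = -349/2 - 37 = -423/2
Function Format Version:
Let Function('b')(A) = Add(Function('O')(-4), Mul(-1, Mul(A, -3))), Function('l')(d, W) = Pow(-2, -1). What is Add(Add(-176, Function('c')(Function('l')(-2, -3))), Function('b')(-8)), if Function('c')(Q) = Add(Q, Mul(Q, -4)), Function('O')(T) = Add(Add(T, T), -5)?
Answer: Rational(-423, 2) ≈ -211.50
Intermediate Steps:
Function('l')(d, W) = Rational(-1, 2)
Function('O')(T) = Add(-5, Mul(2, T)) (Function('O')(T) = Add(Mul(2, T), -5) = Add(-5, Mul(2, T)))
Function('b')(A) = Add(-13, Mul(3, A)) (Function('b')(A) = Add(Add(-5, Mul(2, -4)), Mul(-1, Mul(A, -3))) = Add(Add(-5, -8), Mul(-1, Mul(-3, A))) = Add(-13, Mul(3, A)))
Function('c')(Q) = Mul(-3, Q) (Function('c')(Q) = Add(Q, Mul(-4, Q)) = Mul(-3, Q))
Add(Add(-176, Function('c')(Function('l')(-2, -3))), Function('b')(-8)) = Add(Add(-176, Mul(-3, Rational(-1, 2))), Add(-13, Mul(3, -8))) = Add(Add(-176, Rational(3, 2)), Add(-13, -24)) = Add(Rational(-349, 2), -37) = Rational(-423, 2)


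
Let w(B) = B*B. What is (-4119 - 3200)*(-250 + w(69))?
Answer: -33016009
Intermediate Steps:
w(B) = B²
(-4119 - 3200)*(-250 + w(69)) = (-4119 - 3200)*(-250 + 69²) = -7319*(-250 + 4761) = -7319*4511 = -33016009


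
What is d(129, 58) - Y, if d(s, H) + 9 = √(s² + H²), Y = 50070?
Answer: -50079 + √20005 ≈ -49938.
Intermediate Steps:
d(s, H) = -9 + √(H² + s²) (d(s, H) = -9 + √(s² + H²) = -9 + √(H² + s²))
d(129, 58) - Y = (-9 + √(58² + 129²)) - 1*50070 = (-9 + √(3364 + 16641)) - 50070 = (-9 + √20005) - 50070 = -50079 + √20005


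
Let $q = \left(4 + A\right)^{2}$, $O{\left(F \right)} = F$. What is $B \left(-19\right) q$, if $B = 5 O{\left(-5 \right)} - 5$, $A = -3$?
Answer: $570$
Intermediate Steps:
$B = -30$ ($B = 5 \left(-5\right) - 5 = -25 - 5 = -30$)
$q = 1$ ($q = \left(4 - 3\right)^{2} = 1^{2} = 1$)
$B \left(-19\right) q = \left(-30\right) \left(-19\right) 1 = 570 \cdot 1 = 570$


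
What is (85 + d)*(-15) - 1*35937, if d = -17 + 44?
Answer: -37617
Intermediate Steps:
d = 27
(85 + d)*(-15) - 1*35937 = (85 + 27)*(-15) - 1*35937 = 112*(-15) - 35937 = -1680 - 35937 = -37617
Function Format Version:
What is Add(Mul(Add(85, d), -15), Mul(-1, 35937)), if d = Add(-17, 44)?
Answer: -37617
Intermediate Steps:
d = 27
Add(Mul(Add(85, d), -15), Mul(-1, 35937)) = Add(Mul(Add(85, 27), -15), Mul(-1, 35937)) = Add(Mul(112, -15), -35937) = Add(-1680, -35937) = -37617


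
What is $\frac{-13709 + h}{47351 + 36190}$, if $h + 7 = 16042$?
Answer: $\frac{2326}{83541} \approx 0.027843$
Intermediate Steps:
$h = 16035$ ($h = -7 + 16042 = 16035$)
$\frac{-13709 + h}{47351 + 36190} = \frac{-13709 + 16035}{47351 + 36190} = \frac{2326}{83541}$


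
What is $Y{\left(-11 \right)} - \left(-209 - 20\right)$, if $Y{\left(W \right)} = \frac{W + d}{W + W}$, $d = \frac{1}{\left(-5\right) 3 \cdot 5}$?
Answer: $\frac{189338}{825} \approx 229.5$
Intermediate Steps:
$d = - \frac{1}{75}$ ($d = \frac{1}{\left(-15\right) 5} = \frac{1}{-75} = - \frac{1}{75} \approx -0.013333$)
$Y{\left(W \right)} = \frac{- \frac{1}{75} + W}{2 W}$ ($Y{\left(W \right)} = \frac{W - \frac{1}{75}}{W + W} = \frac{- \frac{1}{75} + W}{2 W}$)
$Y{\left(-11 \right)} - \left(-209 - 20\right) = \frac{-1 + 75 \left(-11\right)}{150 \left(-11\right)} - \left(-209 - 20\right) = \frac{1}{150} \left(- \frac{1}{11}\right) \left(-1 - 825\right) - \left(-209 - 20\right) = \frac{1}{150} \left(- \frac{1}{11}\right) \left(-826\right) - -229 = \frac{413}{825} + 229 = \frac{189338}{825}$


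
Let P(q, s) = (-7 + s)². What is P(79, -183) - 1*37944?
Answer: -1844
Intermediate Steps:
P(79, -183) - 1*37944 = (-7 - 183)² - 1*37944 = (-190)² - 37944 = 36100 - 37944 = -1844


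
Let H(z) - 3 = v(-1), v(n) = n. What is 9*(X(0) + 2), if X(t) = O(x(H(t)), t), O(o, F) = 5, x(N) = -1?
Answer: 63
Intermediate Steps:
H(z) = 2 (H(z) = 3 - 1 = 2)
X(t) = 5
9*(X(0) + 2) = 9*(5 + 2) = 9*7 = 63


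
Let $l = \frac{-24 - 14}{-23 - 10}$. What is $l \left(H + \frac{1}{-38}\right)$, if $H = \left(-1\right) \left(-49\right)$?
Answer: $\frac{1861}{33} \approx 56.394$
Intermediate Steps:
$H = 49$
$l = \frac{38}{33}$ ($l = - \frac{38}{-33} = \left(-38\right) \left(- \frac{1}{33}\right) = \frac{38}{33} \approx 1.1515$)
$l \left(H + \frac{1}{-38}\right) = \frac{38 \left(49 + \frac{1}{-38}\right)}{33} = \frac{38 \left(49 - \frac{1}{38}\right)}{33} = \frac{38}{33} \cdot \frac{1861}{38} = \frac{1861}{33}$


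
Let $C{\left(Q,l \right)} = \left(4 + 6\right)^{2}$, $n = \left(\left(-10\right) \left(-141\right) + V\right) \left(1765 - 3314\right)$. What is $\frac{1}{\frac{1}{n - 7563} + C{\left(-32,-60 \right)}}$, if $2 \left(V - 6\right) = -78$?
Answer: $\frac{2140536}{214053599} \approx 0.01$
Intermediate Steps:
$V = -33$ ($V = 6 + \frac{1}{2} \left(-78\right) = 6 - 39 = -33$)
$n = -2132973$ ($n = \left(\left(-10\right) \left(-141\right) - 33\right) \left(1765 - 3314\right) = \left(1410 - 33\right) \left(-1549\right) = 1377 \left(-1549\right) = -2132973$)
$C{\left(Q,l \right)} = 100$ ($C{\left(Q,l \right)} = 10^{2} = 100$)
$\frac{1}{\frac{1}{n - 7563} + C{\left(-32,-60 \right)}} = \frac{1}{\frac{1}{-2132973 - 7563} + 100} = \frac{1}{\frac{1}{-2140536} + 100} = \frac{1}{- \frac{1}{2140536} + 100} = \frac{1}{\frac{214053599}{2140536}} = \frac{2140536}{214053599}$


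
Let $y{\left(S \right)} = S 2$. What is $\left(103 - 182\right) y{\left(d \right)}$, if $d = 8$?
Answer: $-1264$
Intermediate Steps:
$y{\left(S \right)} = 2 S$
$\left(103 - 182\right) y{\left(d \right)} = \left(103 - 182\right) 2 \cdot 8 = \left(-79\right) 16 = -1264$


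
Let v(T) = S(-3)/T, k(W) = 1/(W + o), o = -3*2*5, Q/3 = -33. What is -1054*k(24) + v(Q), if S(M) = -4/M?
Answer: 52169/297 ≈ 175.65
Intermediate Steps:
Q = -99 (Q = 3*(-33) = -99)
o = -30 (o = -6*5 = -30)
k(W) = 1/(-30 + W) (k(W) = 1/(W - 30) = 1/(-30 + W))
v(T) = 4/(3*T) (v(T) = (-4/(-3))/T = (-4*(-⅓))/T = 4/(3*T))
-1054*k(24) + v(Q) = -1054/(-30 + 24) + (4/3)/(-99) = -1054/(-6) + (4/3)*(-1/99) = -1054*(-⅙) - 4/297 = 527/3 - 4/297 = 52169/297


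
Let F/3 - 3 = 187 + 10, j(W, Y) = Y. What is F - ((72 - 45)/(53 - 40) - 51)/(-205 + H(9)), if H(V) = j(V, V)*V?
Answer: 241641/403 ≈ 599.61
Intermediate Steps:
H(V) = V² (H(V) = V*V = V²)
F = 600 (F = 9 + 3*(187 + 10) = 9 + 3*197 = 9 + 591 = 600)
F - ((72 - 45)/(53 - 40) - 51)/(-205 + H(9)) = 600 - ((72 - 45)/(53 - 40) - 51)/(-205 + 9²) = 600 - (27/13 - 51)/(-205 + 81) = 600 - (27*(1/13) - 51)/(-124) = 600 - (27/13 - 51)*(-1)/124 = 600 - (-636)*(-1)/(13*124) = 600 - 1*159/403 = 600 - 159/403 = 241641/403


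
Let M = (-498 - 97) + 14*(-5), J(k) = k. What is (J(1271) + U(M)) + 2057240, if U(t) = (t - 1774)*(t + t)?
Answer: 5302381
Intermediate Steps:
M = -665 (M = -595 - 70 = -665)
U(t) = 2*t*(-1774 + t) (U(t) = (-1774 + t)*(2*t) = 2*t*(-1774 + t))
(J(1271) + U(M)) + 2057240 = (1271 + 2*(-665)*(-1774 - 665)) + 2057240 = (1271 + 2*(-665)*(-2439)) + 2057240 = (1271 + 3243870) + 2057240 = 3245141 + 2057240 = 5302381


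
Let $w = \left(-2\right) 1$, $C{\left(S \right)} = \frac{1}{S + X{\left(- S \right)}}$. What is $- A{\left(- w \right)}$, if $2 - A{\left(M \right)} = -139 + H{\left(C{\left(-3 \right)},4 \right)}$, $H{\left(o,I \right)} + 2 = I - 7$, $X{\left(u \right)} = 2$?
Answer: $-146$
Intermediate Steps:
$C{\left(S \right)} = \frac{1}{2 + S}$ ($C{\left(S \right)} = \frac{1}{S + 2} = \frac{1}{2 + S}$)
$w = -2$
$H{\left(o,I \right)} = -9 + I$ ($H{\left(o,I \right)} = -2 + \left(I - 7\right) = -2 + \left(-7 + I\right) = -9 + I$)
$A{\left(M \right)} = 146$ ($A{\left(M \right)} = 2 - \left(-139 + \left(-9 + 4\right)\right) = 2 - \left(-139 - 5\right) = 2 - -144 = 2 + 144 = 146$)
$- A{\left(- w \right)} = \left(-1\right) 146 = -146$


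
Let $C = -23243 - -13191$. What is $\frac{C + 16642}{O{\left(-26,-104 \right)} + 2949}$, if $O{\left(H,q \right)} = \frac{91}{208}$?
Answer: $\frac{105440}{47191} \approx 2.2343$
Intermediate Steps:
$O{\left(H,q \right)} = \frac{7}{16}$ ($O{\left(H,q \right)} = 91 \cdot \frac{1}{208} = \frac{7}{16}$)
$C = -10052$ ($C = -23243 + 13191 = -10052$)
$\frac{C + 16642}{O{\left(-26,-104 \right)} + 2949} = \frac{-10052 + 16642}{\frac{7}{16} + 2949} = \frac{6590}{\frac{47191}{16}} = 6590 \cdot \frac{16}{47191} = \frac{105440}{47191}$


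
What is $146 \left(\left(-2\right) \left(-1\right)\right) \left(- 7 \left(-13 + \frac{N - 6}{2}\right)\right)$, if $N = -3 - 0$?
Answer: $35770$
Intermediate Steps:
$N = -3$ ($N = -3 + 0 = -3$)
$146 \left(\left(-2\right) \left(-1\right)\right) \left(- 7 \left(-13 + \frac{N - 6}{2}\right)\right) = 146 \left(\left(-2\right) \left(-1\right)\right) \left(- 7 \left(-13 + \frac{-3 - 6}{2}\right)\right) = 146 \cdot 2 \left(- 7 \left(-13 - \frac{9}{2}\right)\right) = 292 \left(- 7 \left(-13 - \frac{9}{2}\right)\right) = 292 \left(\left(-7\right) \left(- \frac{35}{2}\right)\right) = 292 \cdot \frac{245}{2} = 35770$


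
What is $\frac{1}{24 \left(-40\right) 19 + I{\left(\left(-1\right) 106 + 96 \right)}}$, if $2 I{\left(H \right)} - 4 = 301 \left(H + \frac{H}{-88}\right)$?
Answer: $- \frac{88}{1735879} \approx -5.0695 \cdot 10^{-5}$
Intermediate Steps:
$I{\left(H \right)} = 2 + \frac{26187 H}{176}$ ($I{\left(H \right)} = 2 + \frac{301 \left(H + \frac{H}{-88}\right)}{2} = 2 + \frac{301 \left(H + H \left(- \frac{1}{88}\right)\right)}{2} = 2 + \frac{301 \left(H - \frac{H}{88}\right)}{2} = 2 + \frac{301 \frac{87 H}{88}}{2} = 2 + \frac{\frac{26187}{88} H}{2} = 2 + \frac{26187 H}{176}$)
$\frac{1}{24 \left(-40\right) 19 + I{\left(\left(-1\right) 106 + 96 \right)}} = \frac{1}{24 \left(-40\right) 19 + \left(2 + \frac{26187 \left(\left(-1\right) 106 + 96\right)}{176}\right)} = \frac{1}{\left(-960\right) 19 + \left(2 + \frac{26187 \left(-106 + 96\right)}{176}\right)} = \frac{1}{-18240 + \left(2 + \frac{26187}{176} \left(-10\right)\right)} = \frac{1}{-18240 + \left(2 - \frac{130935}{88}\right)} = \frac{1}{-18240 - \frac{130759}{88}} = \frac{1}{- \frac{1735879}{88}} = - \frac{88}{1735879}$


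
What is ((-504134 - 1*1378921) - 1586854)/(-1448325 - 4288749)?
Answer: 3469909/5737074 ≈ 0.60482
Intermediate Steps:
((-504134 - 1*1378921) - 1586854)/(-1448325 - 4288749) = ((-504134 - 1378921) - 1586854)/(-5737074) = (-1883055 - 1586854)*(-1/5737074) = -3469909*(-1/5737074) = 3469909/5737074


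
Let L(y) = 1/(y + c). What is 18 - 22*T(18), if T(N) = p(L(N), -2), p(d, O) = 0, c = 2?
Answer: 18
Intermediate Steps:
L(y) = 1/(2 + y) (L(y) = 1/(y + 2) = 1/(2 + y))
T(N) = 0
18 - 22*T(18) = 18 - 22*0 = 18 + 0 = 18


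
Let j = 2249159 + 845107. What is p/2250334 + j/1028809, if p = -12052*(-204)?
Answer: 4746285011358/1157581936103 ≈ 4.1002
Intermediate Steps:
j = 3094266
p = 2458608
p/2250334 + j/1028809 = 2458608/2250334 + 3094266/1028809 = 2458608*(1/2250334) + 3094266*(1/1028809) = 1229304/1125167 + 3094266/1028809 = 4746285011358/1157581936103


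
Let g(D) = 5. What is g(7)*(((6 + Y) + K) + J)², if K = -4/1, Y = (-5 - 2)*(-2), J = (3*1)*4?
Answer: 3920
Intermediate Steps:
J = 12 (J = 3*4 = 12)
Y = 14 (Y = -7*(-2) = 14)
K = -4 (K = -4*1 = -4)
g(7)*(((6 + Y) + K) + J)² = 5*(((6 + 14) - 4) + 12)² = 5*((20 - 4) + 12)² = 5*(16 + 12)² = 5*28² = 5*784 = 3920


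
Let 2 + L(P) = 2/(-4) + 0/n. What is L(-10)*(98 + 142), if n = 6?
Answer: -600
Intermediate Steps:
L(P) = -5/2 (L(P) = -2 + (2/(-4) + 0/6) = -2 + (2*(-¼) + 0*(⅙)) = -2 + (-½ + 0) = -2 - ½ = -5/2)
L(-10)*(98 + 142) = -5*(98 + 142)/2 = -5/2*240 = -600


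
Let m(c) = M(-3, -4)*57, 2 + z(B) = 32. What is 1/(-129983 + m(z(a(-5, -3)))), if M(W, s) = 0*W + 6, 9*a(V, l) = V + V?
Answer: -1/129641 ≈ -7.7136e-6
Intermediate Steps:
a(V, l) = 2*V/9 (a(V, l) = (V + V)/9 = (2*V)/9 = 2*V/9)
M(W, s) = 6 (M(W, s) = 0 + 6 = 6)
z(B) = 30 (z(B) = -2 + 32 = 30)
m(c) = 342 (m(c) = 6*57 = 342)
1/(-129983 + m(z(a(-5, -3)))) = 1/(-129983 + 342) = 1/(-129641) = -1/129641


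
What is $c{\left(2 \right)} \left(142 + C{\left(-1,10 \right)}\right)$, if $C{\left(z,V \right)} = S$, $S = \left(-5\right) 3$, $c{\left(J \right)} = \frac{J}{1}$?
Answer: $254$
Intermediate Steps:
$c{\left(J \right)} = J$ ($c{\left(J \right)} = J 1 = J$)
$S = -15$
$C{\left(z,V \right)} = -15$
$c{\left(2 \right)} \left(142 + C{\left(-1,10 \right)}\right) = 2 \left(142 - 15\right) = 2 \cdot 127 = 254$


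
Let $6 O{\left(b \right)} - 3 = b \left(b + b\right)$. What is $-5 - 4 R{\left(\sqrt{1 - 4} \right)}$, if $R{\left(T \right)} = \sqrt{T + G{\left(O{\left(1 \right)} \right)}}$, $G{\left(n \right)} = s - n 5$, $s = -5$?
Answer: $-5 - \frac{2 \sqrt{-330 + 36 i \sqrt{3}}}{3} \approx -6.1391 - 12.164 i$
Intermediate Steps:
$O{\left(b \right)} = \frac{1}{2} + \frac{b^{2}}{3}$ ($O{\left(b \right)} = \frac{1}{2} + \frac{b \left(b + b\right)}{6} = \frac{1}{2} + \frac{b 2 b}{6} = \frac{1}{2} + \frac{2 b^{2}}{6} = \frac{1}{2} + \frac{b^{2}}{3}$)
$G{\left(n \right)} = -5 - 5 n$ ($G{\left(n \right)} = -5 - n 5 = -5 - 5 n$)
$R{\left(T \right)} = \sqrt{- \frac{55}{6} + T}$ ($R{\left(T \right)} = \sqrt{T - \left(5 + 5 \left(\frac{1}{2} + \frac{1^{2}}{3}\right)\right)} = \sqrt{T - \left(5 + 5 \left(\frac{1}{2} + \frac{1}{3} \cdot 1\right)\right)} = \sqrt{T - \left(5 + 5 \left(\frac{1}{2} + \frac{1}{3}\right)\right)} = \sqrt{T - \frac{55}{6}} = \sqrt{- \frac{55}{6} + T}$)
$-5 - 4 R{\left(\sqrt{1 - 4} \right)} = -5 - 4 \frac{\sqrt{-330 + 36 \sqrt{1 - 4}}}{6} = -5 - 4 \frac{\sqrt{-330 + 36 \sqrt{-3}}}{6} = -5 - 4 \frac{\sqrt{-330 + 36 i \sqrt{3}}}{6} = -5 - \frac{2 \sqrt{-330 + 36 i \sqrt{3}}}{3}$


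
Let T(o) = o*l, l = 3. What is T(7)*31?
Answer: 651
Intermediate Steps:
T(o) = 3*o (T(o) = o*3 = 3*o)
T(7)*31 = (3*7)*31 = 21*31 = 651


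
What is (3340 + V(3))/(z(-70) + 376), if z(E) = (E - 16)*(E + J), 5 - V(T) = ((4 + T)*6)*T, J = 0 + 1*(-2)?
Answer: 3219/6568 ≈ 0.49010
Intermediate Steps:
J = -2 (J = 0 - 2 = -2)
V(T) = 5 - T*(24 + 6*T) (V(T) = 5 - (4 + T)*6*T = 5 - (24 + 6*T)*T = 5 - T*(24 + 6*T))
z(E) = (-16 + E)*(-2 + E) (z(E) = (E - 16)*(E - 2) = (-16 + E)*(-2 + E))
(3340 + V(3))/(z(-70) + 376) = (3340 + (5 - 24*3 - 6*3²))/((32 + (-70)² - 18*(-70)) + 376) = (3340 + (5 - 72 - 6*9))/((32 + 4900 + 1260) + 376) = (3340 + (5 - 72 - 54))/(6192 + 376) = (3340 - 121)/6568 = 3219*(1/6568) = 3219/6568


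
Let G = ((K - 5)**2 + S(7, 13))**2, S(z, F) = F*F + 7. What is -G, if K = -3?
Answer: -57600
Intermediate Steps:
S(z, F) = 7 + F**2 (S(z, F) = F**2 + 7 = 7 + F**2)
G = 57600 (G = ((-3 - 5)**2 + (7 + 13**2))**2 = ((-8)**2 + (7 + 169))**2 = (64 + 176)**2 = 240**2 = 57600)
-G = -1*57600 = -57600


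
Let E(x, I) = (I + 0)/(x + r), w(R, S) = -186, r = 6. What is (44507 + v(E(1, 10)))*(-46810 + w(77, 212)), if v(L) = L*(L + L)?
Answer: -102500296828/49 ≈ -2.0918e+9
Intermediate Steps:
E(x, I) = I/(6 + x) (E(x, I) = (I + 0)/(x + 6) = I/(6 + x))
v(L) = 2*L² (v(L) = L*(2*L) = 2*L²)
(44507 + v(E(1, 10)))*(-46810 + w(77, 212)) = (44507 + 2*(10/(6 + 1))²)*(-46810 - 186) = (44507 + 2*(10/7)²)*(-46996) = (44507 + 2*(100/49))*(-46996) = (44507 + 200/49)*(-46996) = (2181043/49)*(-46996) = -102500296828/49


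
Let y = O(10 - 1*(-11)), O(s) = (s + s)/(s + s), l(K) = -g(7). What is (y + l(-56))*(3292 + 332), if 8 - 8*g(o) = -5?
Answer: -2265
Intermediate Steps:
g(o) = 13/8 (g(o) = 1 - 1/8*(-5) = 1 + 5/8 = 13/8)
l(K) = -13/8 (l(K) = -1*13/8 = -13/8)
O(s) = 1 (O(s) = (2*s)/((2*s)) = (2*s)*(1/(2*s)) = 1)
y = 1
(y + l(-56))*(3292 + 332) = (1 - 13/8)*(3292 + 332) = -5/8*3624 = -2265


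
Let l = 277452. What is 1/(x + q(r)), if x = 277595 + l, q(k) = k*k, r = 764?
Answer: 1/1138743 ≈ 8.7816e-7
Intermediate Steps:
q(k) = k²
x = 555047 (x = 277595 + 277452 = 555047)
1/(x + q(r)) = 1/(555047 + 764²) = 1/(555047 + 583696) = 1/1138743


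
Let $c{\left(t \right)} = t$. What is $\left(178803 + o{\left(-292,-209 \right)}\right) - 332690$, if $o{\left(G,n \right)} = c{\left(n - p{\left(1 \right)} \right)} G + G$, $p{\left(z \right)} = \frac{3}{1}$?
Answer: $-92275$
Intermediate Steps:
$p{\left(z \right)} = 3$ ($p{\left(z \right)} = 3 \cdot 1 = 3$)
$o{\left(G,n \right)} = G + G \left(-3 + n\right)$ ($o{\left(G,n \right)} = \left(n - 3\right) G + G = \left(-3 + n\right) G + G = G \left(-3 + n\right) + G = G + G \left(-3 + n\right)$)
$\left(178803 + o{\left(-292,-209 \right)}\right) - 332690 = \left(178803 - 292 \left(-2 - 209\right)\right) - 332690 = \left(178803 - -61612\right) - 332690 = \left(178803 + 61612\right) - 332690 = 240415 - 332690 = -92275$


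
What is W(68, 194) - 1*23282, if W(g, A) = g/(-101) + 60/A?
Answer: -228097320/9797 ≈ -23282.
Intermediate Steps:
W(g, A) = 60/A - g/101 (W(g, A) = g*(-1/101) + 60/A = -g/101 + 60/A = 60/A - g/101)
W(68, 194) - 1*23282 = (60/194 - 1/101*68) - 1*23282 = (60*(1/194) - 68/101) - 23282 = (30/97 - 68/101) - 23282 = -3566/9797 - 23282 = -228097320/9797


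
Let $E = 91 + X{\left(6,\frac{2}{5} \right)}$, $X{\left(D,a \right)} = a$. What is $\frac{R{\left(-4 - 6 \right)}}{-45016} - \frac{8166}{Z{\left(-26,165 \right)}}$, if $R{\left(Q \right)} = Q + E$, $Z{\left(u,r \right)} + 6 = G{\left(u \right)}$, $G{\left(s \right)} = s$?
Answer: $\frac{114874391}{450160} \approx 255.19$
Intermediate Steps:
$E = \frac{457}{5}$ ($E = 91 + \frac{2}{5} = \frac{457}{5} \approx 91.4$)
$Z{\left(u,r \right)} = -6 + u$
$R{\left(Q \right)} = \frac{457}{5} + Q$ ($R{\left(Q \right)} = Q + \frac{457}{5} = \frac{457}{5} + Q$)
$\frac{R{\left(-4 - 6 \right)}}{-45016} - \frac{8166}{Z{\left(-26,165 \right)}} = \frac{\frac{457}{5} - 10}{-45016} - \frac{8166}{-6 - 26} = \left(\frac{457}{5} - 10\right) \left(- \frac{1}{45016}\right) - \frac{8166}{-32} = \left(\frac{457}{5} - 10\right) \left(- \frac{1}{45016}\right) - - \frac{4083}{16} = \frac{407}{5} \left(- \frac{1}{45016}\right) + \frac{4083}{16} = - \frac{407}{225080} + \frac{4083}{16} = \frac{114874391}{450160}$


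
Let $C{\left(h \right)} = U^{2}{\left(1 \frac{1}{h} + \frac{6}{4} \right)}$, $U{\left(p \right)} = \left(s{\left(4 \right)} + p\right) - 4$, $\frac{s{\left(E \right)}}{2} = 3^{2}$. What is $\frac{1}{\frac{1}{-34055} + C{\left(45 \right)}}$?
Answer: $\frac{55169100}{13292407279} \approx 0.0041504$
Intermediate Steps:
$s{\left(E \right)} = 18$ ($s{\left(E \right)} = 2 \cdot 3^{2} = 2 \cdot 9 = 18$)
$U{\left(p \right)} = 14 + p$ ($U{\left(p \right)} = \left(18 + p\right) - 4 = 14 + p$)
$C{\left(h \right)} = \left(\frac{31}{2} + \frac{1}{h}\right)^{2}$ ($C{\left(h \right)} = \left(14 + \left(1 \frac{1}{h} + \frac{6}{4}\right)\right)^{2} = \left(14 + \left(\frac{1}{h} + 6 \cdot \frac{1}{4}\right)\right)^{2} = \left(14 + \left(\frac{1}{h} + \frac{3}{2}\right)\right)^{2} = \left(14 + \left(\frac{3}{2} + \frac{1}{h}\right)\right)^{2} = \left(\frac{31}{2} + \frac{1}{h}\right)^{2}$)
$\frac{1}{\frac{1}{-34055} + C{\left(45 \right)}} = \frac{1}{\frac{1}{-34055} + \frac{\left(2 + 31 \cdot 45\right)^{2}}{4 \cdot 2025}} = \frac{1}{- \frac{1}{34055} + \frac{1}{4} \cdot \frac{1}{2025} \left(2 + 1395\right)^{2}} = \frac{1}{- \frac{1}{34055} + \frac{1}{4} \cdot \frac{1}{2025} \cdot 1397^{2}} = \frac{1}{- \frac{1}{34055} + \frac{1}{4} \cdot \frac{1}{2025} \cdot 1951609} = \frac{1}{- \frac{1}{34055} + \frac{1951609}{8100}} = \frac{1}{\frac{13292407279}{55169100}} = \frac{55169100}{13292407279}$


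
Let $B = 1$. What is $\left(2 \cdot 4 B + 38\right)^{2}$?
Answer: $2116$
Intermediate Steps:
$\left(2 \cdot 4 B + 38\right)^{2} = \left(2 \cdot 4 \cdot 1 + 38\right)^{2} = \left(8 \cdot 1 + 38\right)^{2} = \left(8 + 38\right)^{2} = 46^{2} = 2116$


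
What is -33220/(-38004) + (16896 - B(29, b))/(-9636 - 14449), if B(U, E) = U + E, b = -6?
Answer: 39715552/228831585 ≈ 0.17356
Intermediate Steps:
B(U, E) = E + U
-33220/(-38004) + (16896 - B(29, b))/(-9636 - 14449) = -33220/(-38004) + (16896 - (-6 + 29))/(-9636 - 14449) = -33220*(-1/38004) + (16896 - 1*23)/(-24085) = 8305/9501 + (16896 - 23)*(-1/24085) = 8305/9501 + 16873*(-1/24085) = 8305/9501 - 16873/24085 = 39715552/228831585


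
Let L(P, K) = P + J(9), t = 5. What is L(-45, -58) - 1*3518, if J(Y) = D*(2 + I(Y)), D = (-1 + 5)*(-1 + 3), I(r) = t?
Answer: -3507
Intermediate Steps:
I(r) = 5
D = 8 (D = 4*2 = 8)
J(Y) = 56 (J(Y) = 8*(2 + 5) = 8*7 = 56)
L(P, K) = 56 + P (L(P, K) = P + 56 = 56 + P)
L(-45, -58) - 1*3518 = (56 - 45) - 1*3518 = 11 - 3518 = -3507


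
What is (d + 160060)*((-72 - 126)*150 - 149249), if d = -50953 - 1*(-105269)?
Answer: -38362370824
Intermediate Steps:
d = 54316 (d = -50953 + 105269 = 54316)
(d + 160060)*((-72 - 126)*150 - 149249) = (54316 + 160060)*((-72 - 126)*150 - 149249) = 214376*(-198*150 - 149249) = 214376*(-29700 - 149249) = 214376*(-178949) = -38362370824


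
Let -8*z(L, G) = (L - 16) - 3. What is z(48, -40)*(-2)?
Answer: 29/4 ≈ 7.2500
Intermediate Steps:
z(L, G) = 19/8 - L/8 (z(L, G) = -((L - 16) - 3)/8 = -((-16 + L) - 3)/8 = -(-19 + L)/8 = 19/8 - L/8)
z(48, -40)*(-2) = (19/8 - ⅛*48)*(-2) = (19/8 - 6)*(-2) = -29/8*(-2) = 29/4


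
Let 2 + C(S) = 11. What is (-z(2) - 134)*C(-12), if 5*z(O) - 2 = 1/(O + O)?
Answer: -24201/20 ≈ -1210.1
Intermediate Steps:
z(O) = ⅖ + 1/(10*O) (z(O) = ⅖ + 1/(5*(O + O)) = ⅖ + 1/(5*((2*O))) = ⅖ + (1/(2*O))/5 = ⅖ + 1/(10*O))
C(S) = 9 (C(S) = -2 + 11 = 9)
(-z(2) - 134)*C(-12) = (-(1 + 4*2)/(10*2) - 134)*9 = (-(1 + 8)/(10*2) - 134)*9 = (-9/(10*2) - 134)*9 = (-1*9/20 - 134)*9 = (-9/20 - 134)*9 = -2689/20*9 = -24201/20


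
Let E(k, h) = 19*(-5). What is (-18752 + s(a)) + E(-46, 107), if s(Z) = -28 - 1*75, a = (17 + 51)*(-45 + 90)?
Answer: -18950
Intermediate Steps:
E(k, h) = -95
a = 3060 (a = 68*45 = 3060)
s(Z) = -103 (s(Z) = -28 - 75 = -103)
(-18752 + s(a)) + E(-46, 107) = (-18752 - 103) - 95 = -18855 - 95 = -18950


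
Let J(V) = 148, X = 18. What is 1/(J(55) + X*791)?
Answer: 1/14386 ≈ 6.9512e-5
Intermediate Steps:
1/(J(55) + X*791) = 1/(148 + 18*791) = 1/(148 + 14238) = 1/14386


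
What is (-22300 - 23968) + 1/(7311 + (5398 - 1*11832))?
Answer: -40577035/877 ≈ -46268.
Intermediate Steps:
(-22300 - 23968) + 1/(7311 + (5398 - 1*11832)) = -46268 + 1/(7311 + (5398 - 11832)) = -46268 + 1/(7311 - 6434) = -46268 + 1/877 = -40577035/877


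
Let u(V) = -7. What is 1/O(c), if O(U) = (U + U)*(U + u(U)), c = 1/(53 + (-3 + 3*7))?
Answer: -5041/992 ≈ -5.0816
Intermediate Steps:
c = 1/71 (c = 1/(53 + (-3 + 21)) = 1/(53 + 18) = 1/71 ≈ 0.014085)
O(U) = 2*U*(-7 + U) (O(U) = (U + U)*(U - 7) = (2*U)*(-7 + U) = 2*U*(-7 + U))
1/O(c) = 1/(2*(1/71)*(-7 + 1/71)) = 1/(2*(1/71)*(-496/71)) = 1/(-992/5041) = -5041/992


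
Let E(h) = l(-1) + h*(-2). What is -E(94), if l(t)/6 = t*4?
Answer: 212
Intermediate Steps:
l(t) = 24*t (l(t) = 6*(t*4) = 6*(4*t) = 24*t)
E(h) = -24 - 2*h (E(h) = 24*(-1) + h*(-2) = -24 - 2*h)
-E(94) = -(-24 - 2*94) = -(-24 - 188) = -1*(-212) = 212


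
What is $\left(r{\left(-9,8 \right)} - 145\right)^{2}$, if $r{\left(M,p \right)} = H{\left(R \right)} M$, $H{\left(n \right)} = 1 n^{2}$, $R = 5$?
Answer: $136900$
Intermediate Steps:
$H{\left(n \right)} = n^{2}$
$r{\left(M,p \right)} = 25 M$ ($r{\left(M,p \right)} = 5^{2} M = 25 M$)
$\left(r{\left(-9,8 \right)} - 145\right)^{2} = \left(25 \left(-9\right) - 145\right)^{2} = \left(-225 - 145\right)^{2} = \left(-370\right)^{2} = 136900$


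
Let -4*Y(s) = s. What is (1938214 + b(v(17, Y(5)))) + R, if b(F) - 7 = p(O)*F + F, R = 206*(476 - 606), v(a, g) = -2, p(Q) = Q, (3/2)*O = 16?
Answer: 5734253/3 ≈ 1.9114e+6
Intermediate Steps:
O = 32/3 (O = (⅔)*16 = 32/3 ≈ 10.667)
Y(s) = -s/4
R = -26780 (R = 206*(-130) = -26780)
b(F) = 7 + 35*F/3 (b(F) = 7 + (32*F/3 + F) = 7 + 35*F/3)
(1938214 + b(v(17, Y(5)))) + R = (1938214 + (7 + (35/3)*(-2))) - 26780 = (1938214 + (7 - 70/3)) - 26780 = (1938214 - 49/3) - 26780 = 5814593/3 - 26780 = 5734253/3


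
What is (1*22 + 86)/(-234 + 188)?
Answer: -54/23 ≈ -2.3478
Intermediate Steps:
(1*22 + 86)/(-234 + 188) = (22 + 86)/(-46) = 108*(-1/46) = -54/23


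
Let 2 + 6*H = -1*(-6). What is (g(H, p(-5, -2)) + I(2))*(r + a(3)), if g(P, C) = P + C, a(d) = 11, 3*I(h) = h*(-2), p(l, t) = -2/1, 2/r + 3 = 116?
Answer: -3320/113 ≈ -29.381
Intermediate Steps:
r = 2/113 (r = 2/(-3 + 116) = 2/113 ≈ 0.017699)
p(l, t) = -2 (p(l, t) = -2*1 = -2)
H = ⅔ (H = -⅓ + (-1*(-6))/6 = -⅓ + (⅙)*6 = -⅓ + 1 = ⅔ ≈ 0.66667)
I(h) = -2*h/3 (I(h) = (h*(-2))/3 = (-2*h)/3 = -2*h/3)
g(P, C) = C + P
(g(H, p(-5, -2)) + I(2))*(r + a(3)) = ((-2 + ⅔) - ⅔*2)*(2/113 + 11) = (-4/3 - 4/3)*(1245/113) = -8/3*1245/113 = -3320/113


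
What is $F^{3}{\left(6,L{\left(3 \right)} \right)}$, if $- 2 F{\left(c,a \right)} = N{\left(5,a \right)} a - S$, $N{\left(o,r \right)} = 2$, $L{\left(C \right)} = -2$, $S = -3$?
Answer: $\frac{1}{8} \approx 0.125$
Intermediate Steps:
$F{\left(c,a \right)} = - \frac{3}{2} - a$ ($F{\left(c,a \right)} = - \frac{2 a - -3}{2} = - \frac{2 a + 3}{2} = - \frac{3 + 2 a}{2} = - \frac{3}{2} - a$)
$F^{3}{\left(6,L{\left(3 \right)} \right)} = \left(- \frac{3}{2} - -2\right)^{3} = \left(- \frac{3}{2} + 2\right)^{3} = \left(\frac{1}{2}\right)^{3} = \frac{1}{8}$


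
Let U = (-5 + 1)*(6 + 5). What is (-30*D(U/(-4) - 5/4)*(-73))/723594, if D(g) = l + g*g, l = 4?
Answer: 578525/1929584 ≈ 0.29982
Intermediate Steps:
U = -44 (U = -4*11 = -44)
D(g) = 4 + g² (D(g) = 4 + g*g = 4 + g²)
(-30*D(U/(-4) - 5/4)*(-73))/723594 = (-30*(4 + (-44/(-4) - 5/4)²)*(-73))/723594 = (-30*(4 + (-44*(-¼) - 5*¼)²)*(-73))*(1/723594) = (-30*(4 + (11 - 5/4)²)*(-73))*(1/723594) = (-30*(4 + (39/4)²)*(-73))*(1/723594) = (-30*(4 + 1521/16)*(-73))*(1/723594) = (-30*1585/16*(-73))*(1/723594) = -23775/8*(-73)*(1/723594) = (1735575/8)*(1/723594) = 578525/1929584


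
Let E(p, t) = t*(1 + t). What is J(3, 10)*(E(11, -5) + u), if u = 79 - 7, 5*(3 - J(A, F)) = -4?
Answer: 1748/5 ≈ 349.60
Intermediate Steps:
J(A, F) = 19/5 (J(A, F) = 3 - 1/5*(-4) = 3 + 4/5 = 19/5)
u = 72
J(3, 10)*(E(11, -5) + u) = 19*(-5*(1 - 5) + 72)/5 = 19*(-5*(-4) + 72)/5 = 19*(20 + 72)/5 = (19/5)*92 = 1748/5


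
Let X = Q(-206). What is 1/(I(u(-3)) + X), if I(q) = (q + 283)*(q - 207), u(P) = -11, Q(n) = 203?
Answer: -1/59093 ≈ -1.6922e-5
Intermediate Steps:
X = 203
I(q) = (-207 + q)*(283 + q) (I(q) = (283 + q)*(-207 + q) = (-207 + q)*(283 + q))
1/(I(u(-3)) + X) = 1/((-58581 + (-11)² + 76*(-11)) + 203) = 1/((-58581 + 121 - 836) + 203) = 1/(-59296 + 203) = 1/(-59093) = -1/59093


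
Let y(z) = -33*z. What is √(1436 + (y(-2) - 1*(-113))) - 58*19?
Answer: -1102 + √1615 ≈ -1061.8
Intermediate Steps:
√(1436 + (y(-2) - 1*(-113))) - 58*19 = √(1436 + (-33*(-2) - 1*(-113))) - 58*19 = √(1436 + (66 + 113)) - 1*1102 = √(1436 + 179) - 1102 = √1615 - 1102 = -1102 + √1615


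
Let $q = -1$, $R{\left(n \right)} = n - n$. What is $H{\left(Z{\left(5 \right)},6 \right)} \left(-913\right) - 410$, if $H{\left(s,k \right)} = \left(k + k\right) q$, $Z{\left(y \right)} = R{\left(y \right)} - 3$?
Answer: $10546$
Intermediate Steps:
$R{\left(n \right)} = 0$
$Z{\left(y \right)} = -3$ ($Z{\left(y \right)} = 0 - 3 = -3$)
$H{\left(s,k \right)} = - 2 k$ ($H{\left(s,k \right)} = \left(k + k\right) \left(-1\right) = 2 k \left(-1\right) = - 2 k$)
$H{\left(Z{\left(5 \right)},6 \right)} \left(-913\right) - 410 = \left(-2\right) 6 \left(-913\right) - 410 = \left(-12\right) \left(-913\right) - 410 = 10956 - 410 = 10546$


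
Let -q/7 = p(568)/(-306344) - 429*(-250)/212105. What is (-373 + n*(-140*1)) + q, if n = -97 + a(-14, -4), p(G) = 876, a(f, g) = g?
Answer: 44715548380995/3248854706 ≈ 13763.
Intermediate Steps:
n = -101 (n = -97 - 4 = -101)
q = -11434356507/3248854706 (q = -7*(876/(-306344) - 429*(-250)/212105) = -7*(876*(-1/306344) + 107250*(1/212105)) = -7*(-219/76586 + 21450/42421) = -7*1633479501/3248854706 = -11434356507/3248854706 ≈ -3.5195)
(-373 + n*(-140*1)) + q = (-373 - (-14140)) - 11434356507/3248854706 = (-373 - 101*(-140)) - 11434356507/3248854706 = (-373 + 14140) - 11434356507/3248854706 = 13767 - 11434356507/3248854706 = 44715548380995/3248854706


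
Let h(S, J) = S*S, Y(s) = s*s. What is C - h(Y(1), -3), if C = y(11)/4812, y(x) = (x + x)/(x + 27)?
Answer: -91417/91428 ≈ -0.99988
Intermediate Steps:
Y(s) = s²
h(S, J) = S²
y(x) = 2*x/(27 + x) (y(x) = (2*x)/(27 + x) = 2*x/(27 + x))
C = 11/91428 (C = (2*11/(27 + 11))/4812 = (2*11/38)*(1/4812) = (2*11*(1/38))*(1/4812) = (11/19)*(1/4812) = 11/91428 ≈ 0.00012031)
C - h(Y(1), -3) = 11/91428 - (1²)² = 11/91428 - 1*1² = 11/91428 - 1*1 = 11/91428 - 1 = -91417/91428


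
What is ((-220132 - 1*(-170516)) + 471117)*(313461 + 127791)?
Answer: 185988159252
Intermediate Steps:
((-220132 - 1*(-170516)) + 471117)*(313461 + 127791) = ((-220132 + 170516) + 471117)*441252 = (-49616 + 471117)*441252 = 421501*441252 = 185988159252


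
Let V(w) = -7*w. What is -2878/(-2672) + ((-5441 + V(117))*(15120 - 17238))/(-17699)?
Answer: -17688127619/23645864 ≈ -748.04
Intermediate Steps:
-2878/(-2672) + ((-5441 + V(117))*(15120 - 17238))/(-17699) = -2878/(-2672) + ((-5441 - 7*117)*(15120 - 17238))/(-17699) = -2878*(-1/2672) + ((-5441 - 819)*(-2118))*(-1/17699) = 1439/1336 - 6260*(-2118)*(-1/17699) = 1439/1336 + 13258680*(-1/17699) = 1439/1336 - 13258680/17699 = -17688127619/23645864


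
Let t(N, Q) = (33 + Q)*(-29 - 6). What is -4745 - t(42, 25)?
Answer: -2715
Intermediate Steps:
t(N, Q) = -1155 - 35*Q (t(N, Q) = (33 + Q)*(-35) = -1155 - 35*Q)
-4745 - t(42, 25) = -4745 - (-1155 - 35*25) = -4745 - (-1155 - 875) = -4745 - 1*(-2030) = -4745 + 2030 = -2715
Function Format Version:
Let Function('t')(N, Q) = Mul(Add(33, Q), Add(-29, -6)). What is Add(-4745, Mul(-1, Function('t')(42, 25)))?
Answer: -2715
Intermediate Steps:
Function('t')(N, Q) = Add(-1155, Mul(-35, Q)) (Function('t')(N, Q) = Mul(Add(33, Q), -35) = Add(-1155, Mul(-35, Q)))
Add(-4745, Mul(-1, Function('t')(42, 25))) = Add(-4745, Mul(-1, Add(-1155, Mul(-35, 25)))) = Add(-4745, Mul(-1, Add(-1155, -875))) = Add(-4745, Mul(-1, -2030)) = Add(-4745, 2030) = -2715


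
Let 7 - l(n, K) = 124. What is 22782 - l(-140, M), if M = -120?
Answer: 22899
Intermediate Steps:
l(n, K) = -117 (l(n, K) = 7 - 1*124 = 7 - 124 = -117)
22782 - l(-140, M) = 22782 - 1*(-117) = 22782 + 117 = 22899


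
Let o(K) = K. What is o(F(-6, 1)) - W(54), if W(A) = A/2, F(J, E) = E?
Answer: -26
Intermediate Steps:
W(A) = A/2
o(F(-6, 1)) - W(54) = 1 - 54/2 = 1 - 1*27 = 1 - 27 = -26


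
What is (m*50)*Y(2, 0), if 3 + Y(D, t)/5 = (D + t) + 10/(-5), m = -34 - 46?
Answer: 60000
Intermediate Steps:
m = -80
Y(D, t) = -25 + 5*D + 5*t (Y(D, t) = -15 + 5*((D + t) + 10/(-5)) = -15 + 5*((D + t) + 10*(-⅕)) = -15 + 5*((D + t) - 2) = -15 + 5*(-2 + D + t) = -15 + (-10 + 5*D + 5*t) = -25 + 5*D + 5*t)
(m*50)*Y(2, 0) = (-80*50)*(-25 + 5*2 + 5*0) = -4000*(-25 + 10 + 0) = -4000*(-15) = 60000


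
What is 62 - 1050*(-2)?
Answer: 2162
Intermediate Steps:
62 - 1050*(-2) = 62 - 42*(-50) = 62 + 2100 = 2162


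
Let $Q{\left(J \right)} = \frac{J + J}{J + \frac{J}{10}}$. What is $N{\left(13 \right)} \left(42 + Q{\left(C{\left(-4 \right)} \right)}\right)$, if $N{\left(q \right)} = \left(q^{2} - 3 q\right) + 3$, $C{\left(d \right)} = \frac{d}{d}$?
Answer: $\frac{64106}{11} \approx 5827.8$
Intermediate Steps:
$C{\left(d \right)} = 1$
$Q{\left(J \right)} = \frac{20}{11}$ ($Q{\left(J \right)} = \frac{2 J}{J + J \frac{1}{10}} = \frac{2 J}{J + \frac{J}{10}} = \frac{2 J}{\frac{11}{10} J} = 2 J \frac{10}{11 J} = \frac{20}{11}$)
$N{\left(q \right)} = 3 + q^{2} - 3 q$
$N{\left(13 \right)} \left(42 + Q{\left(C{\left(-4 \right)} \right)}\right) = \left(3 + 13^{2} - 39\right) \left(42 + \frac{20}{11}\right) = \left(3 + 169 - 39\right) \frac{482}{11} = 133 \cdot \frac{482}{11} = \frac{64106}{11}$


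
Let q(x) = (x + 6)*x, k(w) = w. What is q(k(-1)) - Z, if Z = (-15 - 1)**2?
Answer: -261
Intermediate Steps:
Z = 256 (Z = (-16)**2 = 256)
q(x) = x*(6 + x) (q(x) = (6 + x)*x = x*(6 + x))
q(k(-1)) - Z = -(6 - 1) - 1*256 = -1*5 - 256 = -5 - 256 = -261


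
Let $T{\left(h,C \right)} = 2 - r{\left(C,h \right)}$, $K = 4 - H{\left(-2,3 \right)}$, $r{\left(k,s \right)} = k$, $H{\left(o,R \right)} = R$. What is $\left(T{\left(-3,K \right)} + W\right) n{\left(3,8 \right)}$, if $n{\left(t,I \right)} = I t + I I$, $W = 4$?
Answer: $440$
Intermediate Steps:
$K = 1$ ($K = 4 - 3 = 1$)
$n{\left(t,I \right)} = I^{2} + I t$ ($n{\left(t,I \right)} = I t + I^{2} = I^{2} + I t$)
$T{\left(h,C \right)} = 2 - C$
$\left(T{\left(-3,K \right)} + W\right) n{\left(3,8 \right)} = \left(\left(2 - 1\right) + 4\right) 8 \left(8 + 3\right) = \left(\left(2 - 1\right) + 4\right) 8 \cdot 11 = \left(1 + 4\right) 88 = 5 \cdot 88 = 440$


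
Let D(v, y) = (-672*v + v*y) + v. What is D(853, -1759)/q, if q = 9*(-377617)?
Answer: 230310/377617 ≈ 0.60990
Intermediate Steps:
q = -3398553
D(v, y) = -671*v + v*y
D(853, -1759)/q = (853*(-671 - 1759))/(-3398553) = (853*(-2430))*(-1/3398553) = -2072790*(-1/3398553) = 230310/377617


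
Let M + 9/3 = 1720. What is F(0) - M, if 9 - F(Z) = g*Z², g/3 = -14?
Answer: -1708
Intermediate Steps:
g = -42 (g = 3*(-14) = -42)
M = 1717 (M = -3 + 1720 = 1717)
F(Z) = 9 + 42*Z² (F(Z) = 9 - (-42)*Z² = 9 + 42*Z²)
F(0) - M = (9 + 42*0²) - 1*1717 = (9 + 42*0) - 1717 = (9 + 0) - 1717 = 9 - 1717 = -1708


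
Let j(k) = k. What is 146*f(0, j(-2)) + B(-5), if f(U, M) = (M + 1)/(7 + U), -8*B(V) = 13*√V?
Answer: -146/7 - 13*I*√5/8 ≈ -20.857 - 3.6336*I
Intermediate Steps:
B(V) = -13*√V/8
f(U, M) = (1 + M)/(7 + U)
146*f(0, j(-2)) + B(-5) = 146*((1 - 2)/(7 + 0)) - 13*I*√5/8 = 146*(-1/7) - 13*I*√5/8 = 146*((⅐)*(-1)) - 13*I*√5/8 = 146*(-⅐) - 13*I*√5/8 = -146/7 - 13*I*√5/8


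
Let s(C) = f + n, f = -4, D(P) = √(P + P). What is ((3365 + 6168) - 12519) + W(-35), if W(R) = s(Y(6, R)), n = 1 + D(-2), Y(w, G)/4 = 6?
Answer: -2989 + 2*I ≈ -2989.0 + 2.0*I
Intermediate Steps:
Y(w, G) = 24 (Y(w, G) = 4*6 = 24)
D(P) = √2*√P (D(P) = √(2*P) = √2*√P)
n = 1 + 2*I (n = 1 + √2*√(-2) = 1 + √2*(I*√2) = 1 + 2*I ≈ 1.0 + 2.0*I)
s(C) = -3 + 2*I (s(C) = -4 + (1 + 2*I) = -3 + 2*I)
W(R) = -3 + 2*I
((3365 + 6168) - 12519) + W(-35) = ((3365 + 6168) - 12519) + (-3 + 2*I) = (9533 - 12519) + (-3 + 2*I) = -2986 + (-3 + 2*I) = -2989 + 2*I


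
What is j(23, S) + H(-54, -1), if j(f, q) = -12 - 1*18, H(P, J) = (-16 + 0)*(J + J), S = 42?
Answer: 2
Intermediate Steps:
H(P, J) = -32*J
j(f, q) = -30 (j(f, q) = -12 - 18 = -30)
j(23, S) + H(-54, -1) = -30 - 32*(-1) = -30 + 32 = 2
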